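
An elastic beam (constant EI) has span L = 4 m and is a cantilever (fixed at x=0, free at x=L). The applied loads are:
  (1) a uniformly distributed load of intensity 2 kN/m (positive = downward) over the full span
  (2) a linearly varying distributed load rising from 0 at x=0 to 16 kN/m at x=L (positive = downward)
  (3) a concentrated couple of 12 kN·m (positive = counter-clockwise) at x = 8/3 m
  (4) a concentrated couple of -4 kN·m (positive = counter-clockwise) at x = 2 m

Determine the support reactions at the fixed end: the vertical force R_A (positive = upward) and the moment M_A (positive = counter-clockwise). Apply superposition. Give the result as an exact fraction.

R_A = 40 kN, M_A = 280/3 kN·m

Load 1 — uniform load w=2 kN/m over full span:
  R_A = wL = 2·4 = 8 kN
  M_A = wL²/2 = 2·4²/2 = 16 kN·m
Load 2 — triangular load w₀=16 kN/m (0→w₀ over full span):
  R_A = w₀L/2 = 16·4/2 = 32 kN
  M_A = w₀L²/3 = 16·4²/3 = 256/3 kN·m
Load 3 — applied couple M₀=12 kN·m at a=8/3 m (b=L-a=4/3):
  R_A = 0 kN
  M_A = -M₀ = -12 kN·m
Load 4 — applied couple M₀=-4 kN·m at a=2 m (b=L-a=2):
  R_A = 0 kN
  M_A = -M₀ = -(-4) = 4 kN·m
Superposition: R_A = 40 kN, M_A = 280/3 kN·m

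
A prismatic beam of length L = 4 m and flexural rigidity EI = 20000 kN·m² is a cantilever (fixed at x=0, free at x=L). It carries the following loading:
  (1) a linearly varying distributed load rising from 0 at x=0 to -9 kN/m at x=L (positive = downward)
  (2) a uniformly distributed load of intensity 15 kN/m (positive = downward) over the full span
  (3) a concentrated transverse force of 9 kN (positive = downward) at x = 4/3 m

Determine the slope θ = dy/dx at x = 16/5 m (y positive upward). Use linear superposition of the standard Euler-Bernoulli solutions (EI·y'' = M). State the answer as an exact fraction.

θ(16/5) = -7457/1562500 rad

Load 1 — triangular load w₀=-9 kN/m (0→w₀ over full span):
  θ_1 = (w₀Lx²/4-w₀L²x/3-w₀x⁴/(24L))/EI = ((-9)·4·(16/5)²/4-(-9)·4²·(16/5)/3-(-9)·(16/5)⁴/(24·4))/20000 = 1392/390625 rad
Load 2 — uniform load w=15 kN/m over full span:
  θ_2 = -wx(x²-3Lx+3L²)/(6EI) = -15·(16/5)·((16/5)²-3·4·(16/5)+3·4²)/(6·20000) = -124/15625 rad
Load 3 — point force P=9 kN at a=4/3 m (b=L-a=8/3):
  θ_3 = -Pa²/(2EI)  [x>a] = -9·(4/3)²/(2·20000) = -1/2500 rad
Superposition: θ = Σ θ_i = -7457/1562500 rad ≈ -0.004772 rad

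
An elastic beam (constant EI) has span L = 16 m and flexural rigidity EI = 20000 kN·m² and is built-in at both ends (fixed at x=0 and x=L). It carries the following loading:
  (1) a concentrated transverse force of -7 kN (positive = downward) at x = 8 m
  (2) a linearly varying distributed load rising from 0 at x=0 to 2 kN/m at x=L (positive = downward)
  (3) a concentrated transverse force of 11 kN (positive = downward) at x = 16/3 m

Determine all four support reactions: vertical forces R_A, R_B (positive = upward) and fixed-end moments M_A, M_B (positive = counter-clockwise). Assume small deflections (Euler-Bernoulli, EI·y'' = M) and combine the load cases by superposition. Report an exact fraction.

R_A = 2551/270 kN, M_A = 3934/135 kN·m, R_B = 2849/270 kN, M_B = -3326/135 kN·m

Load 1 — point force P=-7 kN at a=8 m (b=L-a=8):
  R_A = Pb²(3a+b)/L³ = (-7)·8²·(3·8+8)/16³ = -7/2 kN
  M_A = Pab²/L² = (-7)·8·8²/16² = -14 kN·m
  R_B = Pa²(a+3b)/L³ = (-7)·8²·(8+3·8)/16³ = -7/2 kN
  M_B = -Pa²b/L² = -(-7)·8²·8/16² = 14 kN·m
Load 2 — triangular load w₀=2 kN/m (0→w₀ over full span):
  R_A = 3w₀L/20 = 3·2·16/20 = 24/5 kN
  M_A = w₀L²/30 = 2·16²/30 = 256/15 kN·m
  R_B = 7w₀L/20 = 7·2·16/20 = 56/5 kN
  M_B = -w₀L²/20 = -2·16²/20 = -128/5 kN·m
Load 3 — point force P=11 kN at a=16/3 m (b=L-a=32/3):
  R_A = Pb²(3a+b)/L³ = 11·(32/3)²·(3·(16/3)+(32/3))/16³ = 220/27 kN
  M_A = Pab²/L² = 11·(16/3)·(32/3)²/16² = 704/27 kN·m
  R_B = Pa²(a+3b)/L³ = 11·(16/3)²·((16/3)+3·(32/3))/16³ = 77/27 kN
  M_B = -Pa²b/L² = -11·(16/3)²·(32/3)/16² = -352/27 kN·m
Superposition: R_A = 2551/270 kN, M_A = 3934/135 kN·m, R_B = 2849/270 kN, M_B = -3326/135 kN·m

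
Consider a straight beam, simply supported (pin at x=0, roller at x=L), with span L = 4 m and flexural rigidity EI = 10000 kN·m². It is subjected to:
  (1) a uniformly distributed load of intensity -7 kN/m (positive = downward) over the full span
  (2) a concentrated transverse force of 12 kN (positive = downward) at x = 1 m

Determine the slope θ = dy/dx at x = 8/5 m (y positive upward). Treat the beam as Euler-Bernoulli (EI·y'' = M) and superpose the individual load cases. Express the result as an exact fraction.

Load 1 — uniform load w=-7 kN/m over full span:
  θ_1 = -w(L³-6Lx²+4x³)/(24EI) = -(-7)·(4³-6·4·(8/5)²+4·(8/5)³)/(24·10000) = 259/468750 rad
Load 2 — point force P=12 kN at a=1 m (b=L-a=3):
  θ_2 = -Pa(2L²-6Lx+3x²+a²)/(6LEI)  [x>a] = -12·1·(2·4²-6·4·(8/5)+3·(8/5)²+1²)/(6·4·10000) = -57/500000 rad
Superposition: θ = Σ θ_i = 3289/7500000 rad ≈ 0.000439 rad

θ(8/5) = 3289/7500000 rad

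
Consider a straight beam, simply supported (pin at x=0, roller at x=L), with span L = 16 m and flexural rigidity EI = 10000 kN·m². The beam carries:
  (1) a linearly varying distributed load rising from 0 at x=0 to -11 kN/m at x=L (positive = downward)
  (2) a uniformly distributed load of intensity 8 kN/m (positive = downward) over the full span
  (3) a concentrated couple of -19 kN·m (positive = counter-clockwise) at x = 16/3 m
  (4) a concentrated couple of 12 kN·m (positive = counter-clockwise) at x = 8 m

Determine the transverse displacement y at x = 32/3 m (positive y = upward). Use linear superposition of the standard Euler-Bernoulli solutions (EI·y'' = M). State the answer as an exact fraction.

Load 1 — triangular load w₀=-11 kN/m (0→w₀ over full span):
  y_1 = -w₀x(7L⁴-10L²x²+3x⁴)/(360LEI) = -(-11)·(32/3)·(7·16⁴-10·16²·(32/3)²+3·(32/3)⁴)/(360·16·10000) = 191488/455625 m
Load 2 — uniform load w=8 kN/m over full span:
  y_2 = -wx(L³-2Lx²+x³)/(24EI) = -8·(32/3)·(16³-2·16·(32/3)²+(32/3)³)/(24·10000) = -90112/151875 m
Load 3 — applied couple M₀=-19 kN·m at a=16/3 m (b=L-a=32/3):
  y_3 = (M₀x³/(6L)-M₀(x-a)²/2+C₁x)/EI  [x>a] with C₁=M₀(3b²-L²)/(6L)=-152/9 = ((-19)·(32/3)³/(6·16)-(-19)·((32/3)-(16/3))²/2+(-152/9)·(32/3))/10000 = -152/10125 m
Load 4 — applied couple M₀=12 kN·m at a=8 m (b=L-a=8):
  y_4 = (M₀x³/(6L)-M₀(x-a)²/2+C₁x)/EI  [x>a] with C₁=M₀(3b²-L²)/(6L)=-8 = (12·(32/3)³/(6·16)-12·((32/3)-8)²/2+(-8)·(32/3))/10000 = 8/3375 m
Superposition: y = Σ y_i = -84608/455625 m ≈ -0.185697 m

y(32/3) = -84608/455625 m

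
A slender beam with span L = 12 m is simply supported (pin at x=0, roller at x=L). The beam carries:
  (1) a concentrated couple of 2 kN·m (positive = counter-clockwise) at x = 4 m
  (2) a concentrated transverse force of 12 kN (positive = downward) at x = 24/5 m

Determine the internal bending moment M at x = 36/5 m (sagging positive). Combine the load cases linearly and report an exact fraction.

M(36/5) = 556/25 kN·m

Load 1 — applied couple M₀=2 kN·m at a=4 m (b=L-a=8):
  M_1 = M₀x/L - M₀  [x>a] = 2·(36/5)/12 - 2 = -4/5 kN·m
Load 2 — point force P=12 kN at a=24/5 m (b=L-a=36/5):
  M_2 = Pa(L-x)/L  [x>a] = 12·(24/5)·(12-(36/5))/12 = 576/25 kN·m
Superposition: M = Σ M_i = 556/25 kN·m ≈ 22.240000 kN·m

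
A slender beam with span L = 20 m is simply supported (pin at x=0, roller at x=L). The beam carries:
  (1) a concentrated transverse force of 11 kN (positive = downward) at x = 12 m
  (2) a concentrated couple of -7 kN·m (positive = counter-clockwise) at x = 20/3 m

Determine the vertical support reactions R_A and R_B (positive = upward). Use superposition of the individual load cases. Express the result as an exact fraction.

R_A = 81/20 kN, R_B = 139/20 kN

Load 1 — point force P=11 kN at a=12 m (b=L-a=8):
  R_A = Pb/L = 11·8/20 = 22/5 kN
  R_B = Pa/L = 11·12/20 = 33/5 kN
Load 2 — applied couple M₀=-7 kN·m at a=20/3 m (b=L-a=40/3):
  R_A = M₀/L = (-7)/20 = -7/20 kN
  R_B = -M₀/L = -(-7)/20 = 7/20 kN
Superposition: R_A = 81/20 kN, R_B = 139/20 kN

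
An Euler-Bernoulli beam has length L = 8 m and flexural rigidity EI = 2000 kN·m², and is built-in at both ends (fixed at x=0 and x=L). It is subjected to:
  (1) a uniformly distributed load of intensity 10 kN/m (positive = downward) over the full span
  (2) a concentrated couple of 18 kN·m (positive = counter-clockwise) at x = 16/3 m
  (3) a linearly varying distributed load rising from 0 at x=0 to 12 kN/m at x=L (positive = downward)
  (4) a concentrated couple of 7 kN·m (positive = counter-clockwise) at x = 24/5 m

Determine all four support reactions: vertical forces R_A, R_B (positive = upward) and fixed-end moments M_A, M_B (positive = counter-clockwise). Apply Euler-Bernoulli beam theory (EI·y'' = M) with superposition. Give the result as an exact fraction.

R_A = 2933/50 kN, M_A = 6538/75 kN·m, R_B = 3467/50 kN, M_B = -6817/75 kN·m

Load 1 — uniform load w=10 kN/m over full span:
  R_A = wL/2 = 10·8/2 = 40 kN
  M_A = wL²/12 = 10·8²/12 = 160/3 kN·m
  R_B = wL/2 = 10·8/2 = 40 kN
  M_B = -wL²/12 = -10·8²/12 = -160/3 kN·m
Load 2 — applied couple M₀=18 kN·m at a=16/3 m (b=L-a=8/3):
  R_A = 6M₀ab/L³ = 6·18·(16/3)·(8/3)/8³ = 3 kN
  M_A = M₀b(2a-b)/L² = 18·(8/3)·(2·(16/3)-(8/3))/8² = 6 kN·m
  R_B = -6M₀ab/L³ = -6·18·(16/3)·(8/3)/8³ = -3 kN
  M_B = M₀a(2b-a)/L² = 18·(16/3)·(2·(8/3)-(16/3))/8² = 0 kN·m
Load 3 — triangular load w₀=12 kN/m (0→w₀ over full span):
  R_A = 3w₀L/20 = 3·12·8/20 = 72/5 kN
  M_A = w₀L²/30 = 12·8²/30 = 128/5 kN·m
  R_B = 7w₀L/20 = 7·12·8/20 = 168/5 kN
  M_B = -w₀L²/20 = -12·8²/20 = -192/5 kN·m
Load 4 — applied couple M₀=7 kN·m at a=24/5 m (b=L-a=16/5):
  R_A = 6M₀ab/L³ = 6·7·(24/5)·(16/5)/8³ = 63/50 kN
  M_A = M₀b(2a-b)/L² = 7·(16/5)·(2·(24/5)-(16/5))/8² = 56/25 kN·m
  R_B = -6M₀ab/L³ = -6·7·(24/5)·(16/5)/8³ = -63/50 kN
  M_B = M₀a(2b-a)/L² = 7·(24/5)·(2·(16/5)-(24/5))/8² = 21/25 kN·m
Superposition: R_A = 2933/50 kN, M_A = 6538/75 kN·m, R_B = 3467/50 kN, M_B = -6817/75 kN·m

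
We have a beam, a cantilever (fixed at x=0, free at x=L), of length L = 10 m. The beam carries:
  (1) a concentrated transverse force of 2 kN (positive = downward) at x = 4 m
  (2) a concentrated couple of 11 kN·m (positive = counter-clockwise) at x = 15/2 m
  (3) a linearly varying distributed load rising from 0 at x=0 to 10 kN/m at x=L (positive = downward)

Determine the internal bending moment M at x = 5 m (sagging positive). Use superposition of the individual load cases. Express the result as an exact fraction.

Load 1 — point force P=2 kN at a=4 m (b=L-a=6):
  M_1 = 0  [x>a] = 0 kN·m
Load 2 — applied couple M₀=11 kN·m at a=15/2 m (b=L-a=5/2):
  M_2 = M₀  [x≤a] = 11 = 11 kN·m
Load 3 — triangular load w₀=10 kN/m (0→w₀ over full span):
  M_3 = w₀Lx/2 - w₀L²/3 - w₀x³/(6L) = 10·10·5/2 - 10·10²/3 - 10·5³/(6·10) = -625/6 kN·m
Superposition: M = Σ M_i = -559/6 kN·m ≈ -93.166667 kN·m

M(5) = -559/6 kN·m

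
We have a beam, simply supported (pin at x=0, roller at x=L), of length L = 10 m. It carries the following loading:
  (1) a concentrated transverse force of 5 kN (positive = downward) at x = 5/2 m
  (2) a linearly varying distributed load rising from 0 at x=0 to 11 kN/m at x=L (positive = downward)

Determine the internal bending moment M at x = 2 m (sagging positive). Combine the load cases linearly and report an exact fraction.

M(2) = 427/10 kN·m

Load 1 — point force P=5 kN at a=5/2 m (b=L-a=15/2):
  M_1 = Pbx/L  [x≤a] = 5·(15/2)·2/10 = 15/2 kN·m
Load 2 — triangular load w₀=11 kN/m (0→w₀ over full span):
  M_2 = w₀Lx/6 - w₀x³/(6L) = 11·10·2/6 - 11·2³/(6·10) = 176/5 kN·m
Superposition: M = Σ M_i = 427/10 kN·m ≈ 42.700000 kN·m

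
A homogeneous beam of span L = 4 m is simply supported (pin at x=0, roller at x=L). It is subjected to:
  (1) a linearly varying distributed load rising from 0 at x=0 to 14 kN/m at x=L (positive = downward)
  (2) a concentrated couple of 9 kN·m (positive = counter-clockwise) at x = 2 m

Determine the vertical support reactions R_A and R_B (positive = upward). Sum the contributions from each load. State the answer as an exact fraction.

R_A = 139/12 kN, R_B = 197/12 kN

Load 1 — triangular load w₀=14 kN/m (0→w₀ over full span):
  R_A = w₀L/6 = 14·4/6 = 28/3 kN
  R_B = w₀L/3 = 14·4/3 = 56/3 kN
Load 2 — applied couple M₀=9 kN·m at a=2 m (b=L-a=2):
  R_A = M₀/L = 9/4 kN
  R_B = -M₀/L = -9/4 kN
Superposition: R_A = 139/12 kN, R_B = 197/12 kN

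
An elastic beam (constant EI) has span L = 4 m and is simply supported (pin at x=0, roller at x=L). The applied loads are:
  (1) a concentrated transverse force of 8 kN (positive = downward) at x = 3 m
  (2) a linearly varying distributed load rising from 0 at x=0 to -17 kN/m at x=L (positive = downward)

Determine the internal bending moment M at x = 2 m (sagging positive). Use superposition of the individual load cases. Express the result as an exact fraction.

M(2) = -13 kN·m

Load 1 — point force P=8 kN at a=3 m (b=L-a=1):
  M_1 = Pbx/L  [x≤a] = 8·1·2/4 = 4 kN·m
Load 2 — triangular load w₀=-17 kN/m (0→w₀ over full span):
  M_2 = w₀Lx/6 - w₀x³/(6L) = (-17)·4·2/6 - (-17)·2³/(6·4) = -17 kN·m
Superposition: M = Σ M_i = -13 kN·m ≈ -13.000000 kN·m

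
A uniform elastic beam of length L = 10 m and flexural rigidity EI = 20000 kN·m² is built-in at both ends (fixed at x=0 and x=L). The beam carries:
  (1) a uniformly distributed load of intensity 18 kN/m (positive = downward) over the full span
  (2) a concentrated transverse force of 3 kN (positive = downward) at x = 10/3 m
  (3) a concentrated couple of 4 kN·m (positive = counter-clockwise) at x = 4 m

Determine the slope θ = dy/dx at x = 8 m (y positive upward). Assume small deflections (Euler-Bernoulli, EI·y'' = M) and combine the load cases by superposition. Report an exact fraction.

Load 1 — uniform load w=18 kN/m over full span:
  θ_1 = -wx(L-x)(L-2x)/(12EI) = -18·8·(10-8)·(10-2·8)/(12·20000) = 9/1250 rad
Load 2 — point force P=3 kN at a=10/3 m (b=L-a=20/3):
  θ_2 = Pa²(L-x)(2bL-(3b+a)(L-x))/(2L³EI)  [x>a] = 3·(10/3)²·(10-8)·(2·(20/3)·10-(3·(20/3)+(10/3))·(10-8))/(2·10³·20000) = 13/90000 rad
Load 3 — applied couple M₀=4 kN·m at a=4 m (b=L-a=6):
  θ_3 = (R_Ax²/2 - M_Ax - M₀(x-a))/EI  [x>a] with R_A=72/125, M_A=12/25 = ((72/125)·8²/2 - (12/25)·8 - 4·(8-4))/20000 = -11/156250 rad
Superposition: θ = Σ θ_i = 81833/11250000 rad ≈ 0.007274 rad

θ(8) = 81833/11250000 rad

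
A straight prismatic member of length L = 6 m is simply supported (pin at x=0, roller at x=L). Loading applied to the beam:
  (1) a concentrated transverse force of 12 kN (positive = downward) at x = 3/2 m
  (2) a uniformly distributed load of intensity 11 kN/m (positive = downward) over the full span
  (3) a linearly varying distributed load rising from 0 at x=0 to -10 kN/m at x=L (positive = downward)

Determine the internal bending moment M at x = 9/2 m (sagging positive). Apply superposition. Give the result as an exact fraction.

M(9/2) = 351/16 kN·m

Load 1 — point force P=12 kN at a=3/2 m (b=L-a=9/2):
  M_1 = Pa(L-x)/L  [x>a] = 12·(3/2)·(6-(9/2))/6 = 9/2 kN·m
Load 2 — uniform load w=11 kN/m over full span:
  M_2 = wx(L-x)/2 = 11·(9/2)·(6-(9/2))/2 = 297/8 kN·m
Load 3 — triangular load w₀=-10 kN/m (0→w₀ over full span):
  M_3 = w₀Lx/6 - w₀x³/(6L) = (-10)·6·(9/2)/6 - (-10)·(9/2)³/(6·6) = -315/16 kN·m
Superposition: M = Σ M_i = 351/16 kN·m ≈ 21.937500 kN·m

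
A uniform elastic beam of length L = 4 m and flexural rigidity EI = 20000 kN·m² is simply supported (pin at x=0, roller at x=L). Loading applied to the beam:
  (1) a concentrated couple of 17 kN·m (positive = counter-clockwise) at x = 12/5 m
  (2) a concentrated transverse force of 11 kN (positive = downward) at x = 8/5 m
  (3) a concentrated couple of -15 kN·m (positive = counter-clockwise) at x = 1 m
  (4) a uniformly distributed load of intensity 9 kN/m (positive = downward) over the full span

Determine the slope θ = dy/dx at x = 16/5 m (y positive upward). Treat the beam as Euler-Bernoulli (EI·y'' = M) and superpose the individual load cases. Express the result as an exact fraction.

θ(16/5) = 109943/60000000 rad

Load 1 — applied couple M₀=17 kN·m at a=12/5 m (b=L-a=8/5):
  θ_1 = (M₀x²/(2L)-M₀(x-a)+C₁)/EI  [x>a] with C₁=M₀(3b²-L²)/(6L)=-442/75 = (17·(16/5)²/(2·4)-17·((16/5)-(12/5))+(-442/75))/20000 = 17/150000 rad
Load 2 — point force P=11 kN at a=8/5 m (b=L-a=12/5):
  θ_2 = -Pa(2L²-6Lx+3x²+a²)/(6LEI)  [x>a] = -11·(8/5)·(2·4²-6·4·(16/5)+3·(16/5)²+(8/5)²)/(6·4·20000) = 33/78125 rad
Load 3 — applied couple M₀=-15 kN·m at a=1 m (b=L-a=3):
  θ_3 = (M₀x²/(2L)-M₀(x-a)+C₁)/EI  [x>a] with C₁=M₀(3b²-L²)/(6L)=-55/8 = ((-15)·(16/5)²/(2·4)-(-15)·((16/5)-1)+(-55/8))/20000 = 277/800000 rad
Load 4 — uniform load w=9 kN/m over full span:
  θ_4 = -w(L³-6Lx²+4x³)/(24EI) = -9·(4³-6·4·(16/5)²+4·(16/5)³)/(24·20000) = 297/312500 rad
Superposition: θ = Σ θ_i = 109943/60000000 rad ≈ 0.001832 rad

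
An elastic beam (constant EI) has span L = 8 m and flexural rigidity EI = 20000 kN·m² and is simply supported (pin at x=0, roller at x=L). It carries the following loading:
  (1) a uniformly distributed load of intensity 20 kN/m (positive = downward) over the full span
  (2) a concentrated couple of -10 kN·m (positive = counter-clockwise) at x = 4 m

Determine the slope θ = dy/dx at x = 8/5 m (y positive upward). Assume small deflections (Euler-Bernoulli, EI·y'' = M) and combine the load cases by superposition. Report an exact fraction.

θ(8/5) = -12607/750000 rad

Load 1 — uniform load w=20 kN/m over full span:
  θ_1 = -w(L³-6Lx²+4x³)/(24EI) = -20·(8³-6·8·(8/5)²+4·(8/5)³)/(24·20000) = -264/15625 rad
Load 2 — applied couple M₀=-10 kN·m at a=4 m (b=L-a=4):
  θ_2 = (M₀x²/(2L)+C₁)/EI  [x≤a] with C₁=M₀(3b²-L²)/(6L)=10/3 = ((-10)·(8/5)²/(2·8)+(10/3))/20000 = 13/150000 rad
Superposition: θ = Σ θ_i = -12607/750000 rad ≈ -0.016809 rad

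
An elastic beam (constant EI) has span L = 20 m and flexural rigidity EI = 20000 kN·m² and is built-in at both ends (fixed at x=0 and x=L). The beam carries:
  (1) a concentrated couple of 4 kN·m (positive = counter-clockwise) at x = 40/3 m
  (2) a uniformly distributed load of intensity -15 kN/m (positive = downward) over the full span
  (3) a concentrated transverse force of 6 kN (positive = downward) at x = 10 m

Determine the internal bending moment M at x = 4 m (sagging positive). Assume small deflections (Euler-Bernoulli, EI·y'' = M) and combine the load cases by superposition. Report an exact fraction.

M(4) = 251/15 kN·m

Load 1 — applied couple M₀=4 kN·m at a=40/3 m (b=L-a=20/3):
  M_1 = R_Ax - M_A  [x≤a] with R_A=4/15, M_A=4/3 = (4/15)·4 - (4/3) = -4/15 kN·m
Load 2 — uniform load w=-15 kN/m over full span:
  M_2 = wLx/2 - wL²/12 - wx²/2 = (-15)·20·4/2 - (-15)·20²/12 - (-15)·4²/2 = 20 kN·m
Load 3 — point force P=6 kN at a=10 m (b=L-a=10):
  M_3 = Pb²(3a+b)x/L³ - Pab²/L²  [x≤a] = 6·10²·(3·10+10)·4/20³ - 6·10·10²/20² = -3 kN·m
Superposition: M = Σ M_i = 251/15 kN·m ≈ 16.733333 kN·m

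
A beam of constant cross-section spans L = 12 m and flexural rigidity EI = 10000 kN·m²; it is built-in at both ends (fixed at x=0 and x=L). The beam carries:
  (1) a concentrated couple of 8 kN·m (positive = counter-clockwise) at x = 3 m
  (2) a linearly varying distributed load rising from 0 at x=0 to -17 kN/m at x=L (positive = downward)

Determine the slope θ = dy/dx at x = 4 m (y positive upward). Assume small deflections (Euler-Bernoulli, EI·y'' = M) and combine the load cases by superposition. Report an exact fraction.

Load 1 — applied couple M₀=8 kN·m at a=3 m (b=L-a=9):
  θ_1 = (R_Ax²/2 - M_Ax - M₀(x-a))/EI  [x>a] with R_A=3/4, M_A=-3/2 = ((3/4)·4²/2 - (-3/2)·4 - 8·(4-3))/10000 = 1/2500 rad
Load 2 — triangular load w₀=-17 kN/m (0→w₀ over full span):
  θ_2 = -w₀(2x(L-x)(L-2x)(x+2L)+x²(L-x)²)/(120LEI) = -(-17)·(2·4·(12-4)·(12-2·4)·(4+2·12)+4²·(12-4)²)/(120·12·10000) = 272/28125 rad
Superposition: θ = Σ θ_i = 1133/112500 rad ≈ 0.010071 rad

θ(4) = 1133/112500 rad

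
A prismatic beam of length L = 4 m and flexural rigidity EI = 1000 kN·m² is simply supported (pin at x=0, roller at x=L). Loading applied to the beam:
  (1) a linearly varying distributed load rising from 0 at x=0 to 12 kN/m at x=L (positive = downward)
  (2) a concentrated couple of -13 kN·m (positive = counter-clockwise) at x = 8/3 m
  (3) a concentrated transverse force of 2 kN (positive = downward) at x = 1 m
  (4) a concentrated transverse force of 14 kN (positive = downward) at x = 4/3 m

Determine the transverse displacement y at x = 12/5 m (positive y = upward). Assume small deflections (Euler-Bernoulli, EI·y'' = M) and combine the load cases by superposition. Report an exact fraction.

y(12/5) = -18472837/632812500 m

Load 1 — triangular load w₀=12 kN/m (0→w₀ over full span):
  y_1 = -w₀x(7L⁴-10L²x²+3x⁴)/(360LEI) = -12·(12/5)·(7·4⁴-10·4²·(12/5)²+3·(12/5)⁴)/(360·4·1000) = -37888/1953125 m
Load 2 — applied couple M₀=-13 kN·m at a=8/3 m (b=L-a=4/3):
  y_2 = (M₀x³/(6L)+C₁x)/EI  [x≤a] with C₁=M₀(3b²-L²)/(6L)=52/9 = ((-13)·(12/5)³/(6·4)+(52/9)·(12/5))/1000 = 299/46875 m
Load 3 — point force P=2 kN at a=1 m (b=L-a=3):
  y_3 = -Pa(L-x)(2Lx-a²-x²)/(6LEI)  [x>a] = -2·1·(4-(12/5))·(2·4·(12/5)-1²-(12/5)²)/(6·4·1000) = -311/187500 m
Load 4 — point force P=14 kN at a=4/3 m (b=L-a=8/3):
  y_4 = -Pa(L-x)(2Lx-a²-x²)/(6LEI)  [x>a] = -14·(4/3)·(4-(12/5))·(2·4·(12/5)-(4/3)²-(12/5)²)/(6·4·1000) = -18368/1265625 m
Superposition: y = Σ y_i = -18472837/632812500 m ≈ -0.029192 m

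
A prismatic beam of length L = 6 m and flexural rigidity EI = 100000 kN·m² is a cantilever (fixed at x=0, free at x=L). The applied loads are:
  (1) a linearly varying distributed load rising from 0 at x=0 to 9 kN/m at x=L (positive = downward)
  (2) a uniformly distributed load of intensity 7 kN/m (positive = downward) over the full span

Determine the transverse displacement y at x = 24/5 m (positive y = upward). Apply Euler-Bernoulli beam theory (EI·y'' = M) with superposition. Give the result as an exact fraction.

Load 1 — triangular load w₀=9 kN/m (0→w₀ over full span):
  y_1 = (w₀Lx³/12-w₀L²x²/6-w₀x⁵/(120L))/EI = (9·6·(24/5)³/12-9·6²·(24/5)²/6-9·(24/5)⁵/(120·6))/100000 = -380052/48828125 m
Load 2 — uniform load w=7 kN/m over full span:
  y_2 = -wx²(x²-4Lx+6L²)/(24EI) = -7·(24/5)²·((24/5)²-4·6·(24/5)+6·6²)/(24·100000) = -16254/1953125 m
Superposition: y = Σ y_i = -786402/48828125 m ≈ -0.016106 m

y(24/5) = -786402/48828125 m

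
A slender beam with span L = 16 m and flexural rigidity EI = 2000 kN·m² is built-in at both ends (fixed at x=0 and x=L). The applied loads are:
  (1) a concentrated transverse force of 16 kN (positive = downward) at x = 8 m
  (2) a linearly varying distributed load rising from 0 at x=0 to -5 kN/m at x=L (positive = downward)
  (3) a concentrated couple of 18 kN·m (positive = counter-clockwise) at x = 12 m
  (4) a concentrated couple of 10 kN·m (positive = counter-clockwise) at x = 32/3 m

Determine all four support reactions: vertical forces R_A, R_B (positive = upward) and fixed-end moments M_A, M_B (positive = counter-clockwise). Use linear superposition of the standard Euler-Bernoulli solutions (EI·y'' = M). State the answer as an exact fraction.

R_A = -365/192 kN, M_A = -41/24 kN·m, R_B = -4243/192 kN, M_B = 229/8 kN·m

Load 1 — point force P=16 kN at a=8 m (b=L-a=8):
  R_A = Pb²(3a+b)/L³ = 16·8²·(3·8+8)/16³ = 8 kN
  M_A = Pab²/L² = 16·8·8²/16² = 32 kN·m
  R_B = Pa²(a+3b)/L³ = 16·8²·(8+3·8)/16³ = 8 kN
  M_B = -Pa²b/L² = -16·8²·8/16² = -32 kN·m
Load 2 — triangular load w₀=-5 kN/m (0→w₀ over full span):
  R_A = 3w₀L/20 = 3·(-5)·16/20 = -12 kN
  M_A = w₀L²/30 = (-5)·16²/30 = -128/3 kN·m
  R_B = 7w₀L/20 = 7·(-5)·16/20 = -28 kN
  M_B = -w₀L²/20 = -(-5)·16²/20 = 64 kN·m
Load 3 — applied couple M₀=18 kN·m at a=12 m (b=L-a=4):
  R_A = 6M₀ab/L³ = 6·18·12·4/16³ = 81/64 kN
  M_A = M₀b(2a-b)/L² = 18·4·(2·12-4)/16² = 45/8 kN·m
  R_B = -6M₀ab/L³ = -6·18·12·4/16³ = -81/64 kN
  M_B = M₀a(2b-a)/L² = 18·12·(2·4-12)/16² = -27/8 kN·m
Load 4 — applied couple M₀=10 kN·m at a=32/3 m (b=L-a=16/3):
  R_A = 6M₀ab/L³ = 6·10·(32/3)·(16/3)/16³ = 5/6 kN
  M_A = M₀b(2a-b)/L² = 10·(16/3)·(2·(32/3)-(16/3))/16² = 10/3 kN·m
  R_B = -6M₀ab/L³ = -6·10·(32/3)·(16/3)/16³ = -5/6 kN
  M_B = M₀a(2b-a)/L² = 10·(32/3)·(2·(16/3)-(32/3))/16² = 0 kN·m
Superposition: R_A = -365/192 kN, M_A = -41/24 kN·m, R_B = -4243/192 kN, M_B = 229/8 kN·m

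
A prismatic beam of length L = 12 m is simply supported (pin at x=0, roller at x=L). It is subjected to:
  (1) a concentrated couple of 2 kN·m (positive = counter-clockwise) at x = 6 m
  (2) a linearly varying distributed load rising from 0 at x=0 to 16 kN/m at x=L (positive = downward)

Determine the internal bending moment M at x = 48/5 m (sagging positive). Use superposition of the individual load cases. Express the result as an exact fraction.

Load 1 — applied couple M₀=2 kN·m at a=6 m (b=L-a=6):
  M_1 = M₀x/L - M₀  [x>a] = 2·(48/5)/12 - 2 = -2/5 kN·m
Load 2 — triangular load w₀=16 kN/m (0→w₀ over full span):
  M_2 = w₀Lx/6 - w₀x³/(6L) = 16·12·(48/5)/6 - 16·(48/5)³/(6·12) = 13824/125 kN·m
Superposition: M = Σ M_i = 13774/125 kN·m ≈ 110.192000 kN·m

M(48/5) = 13774/125 kN·m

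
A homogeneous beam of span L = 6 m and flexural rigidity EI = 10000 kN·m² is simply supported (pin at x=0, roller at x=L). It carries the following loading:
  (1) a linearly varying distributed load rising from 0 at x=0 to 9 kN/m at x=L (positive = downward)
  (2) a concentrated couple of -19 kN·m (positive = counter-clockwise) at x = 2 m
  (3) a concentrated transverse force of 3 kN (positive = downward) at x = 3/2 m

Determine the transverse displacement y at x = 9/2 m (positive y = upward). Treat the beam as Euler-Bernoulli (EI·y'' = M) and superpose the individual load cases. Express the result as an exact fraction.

y(9/2) = -40757/5120000 m

Load 1 — triangular load w₀=9 kN/m (0→w₀ over full span):
  y_1 = -w₀x(7L⁴-10L²x²+3x⁴)/(360LEI) = -9·(9/2)·(7·6⁴-10·6²·(9/2)²+3·(9/2)⁴)/(360·6·10000) = -28917/5120000 m
Load 2 — applied couple M₀=-19 kN·m at a=2 m (b=L-a=4):
  y_2 = (M₀x³/(6L)-M₀(x-a)²/2+C₁x)/EI  [x>a] with C₁=M₀(3b²-L²)/(6L)=-19/3 = ((-19)·(9/2)³/(6·6)-(-19)·((9/2)-2)²/2+(-19/3)·(9/2))/10000 = -551/320000 m
Load 3 — point force P=3 kN at a=3/2 m (b=L-a=9/2):
  y_3 = -Pa(L-x)(2Lx-a²-x²)/(6LEI)  [x>a] = -3·(3/2)·(6-(9/2))·(2·6·(9/2)-(3/2)²-(9/2)²)/(6·6·10000) = -189/320000 m
Superposition: y = Σ y_i = -40757/5120000 m ≈ -0.007960 m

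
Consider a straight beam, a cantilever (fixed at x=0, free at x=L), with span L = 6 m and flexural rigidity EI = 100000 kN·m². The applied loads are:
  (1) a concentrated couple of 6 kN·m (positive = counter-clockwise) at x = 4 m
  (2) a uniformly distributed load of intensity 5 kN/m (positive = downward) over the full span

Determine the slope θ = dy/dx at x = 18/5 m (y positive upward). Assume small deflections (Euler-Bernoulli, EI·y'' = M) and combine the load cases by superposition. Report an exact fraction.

Load 1 — applied couple M₀=6 kN·m at a=4 m (b=L-a=2):
  θ_1 = M₀x/EI  [x≤a] = 6·(18/5)/100000 = 27/125000 rad
Load 2 — uniform load w=5 kN/m over full span:
  θ_2 = -wx(x²-3Lx+3L²)/(6EI) = -5·(18/5)·((18/5)²-3·6·(18/5)+3·6²)/(6·100000) = -1053/625000 rad
Superposition: θ = Σ θ_i = -459/312500 rad ≈ -0.001469 rad

θ(18/5) = -459/312500 rad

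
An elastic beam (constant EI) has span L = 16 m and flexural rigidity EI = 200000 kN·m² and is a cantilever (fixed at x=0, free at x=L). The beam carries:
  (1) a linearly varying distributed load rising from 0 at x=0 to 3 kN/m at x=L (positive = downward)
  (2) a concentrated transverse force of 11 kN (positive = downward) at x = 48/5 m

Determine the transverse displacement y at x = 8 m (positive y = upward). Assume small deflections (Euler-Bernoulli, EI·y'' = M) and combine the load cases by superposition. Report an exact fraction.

y(8) = -2024/46875 m

Load 1 — triangular load w₀=3 kN/m (0→w₀ over full span):
  y_1 = (w₀Lx³/12-w₀L²x²/6-w₀x⁵/(120L))/EI = (3·16·8³/12-3·16²·8²/6-3·8⁵/(120·16))/200000 = -484/15625 m
Load 2 — point force P=11 kN at a=48/5 m (b=L-a=32/5):
  y_2 = -Px²(3a-x)/(6EI)  [x≤a] = -11·8²·(3·(48/5)-8)/(6·200000) = -572/46875 m
Superposition: y = Σ y_i = -2024/46875 m ≈ -0.043179 m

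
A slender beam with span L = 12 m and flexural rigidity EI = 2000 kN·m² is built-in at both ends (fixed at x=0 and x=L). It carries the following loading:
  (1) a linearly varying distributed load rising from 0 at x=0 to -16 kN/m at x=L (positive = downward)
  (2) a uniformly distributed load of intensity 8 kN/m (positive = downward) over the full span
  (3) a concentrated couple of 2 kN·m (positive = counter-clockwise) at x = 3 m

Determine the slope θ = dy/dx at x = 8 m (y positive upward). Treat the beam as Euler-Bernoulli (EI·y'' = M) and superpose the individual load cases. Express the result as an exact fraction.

θ(8) = 211/90000 rad

Load 1 — triangular load w₀=-16 kN/m (0→w₀ over full span):
  θ_1 = -w₀(2x(L-x)(L-2x)(x+2L)+x²(L-x)²)/(120LEI) = -(-16)·(2·8·(12-8)·(12-2·8)·(8+2·12)+8²·(12-8)²)/(120·12·2000) = -224/5625 rad
Load 2 — uniform load w=8 kN/m over full span:
  θ_2 = -wx(L-x)(L-2x)/(12EI) = -8·8·(12-8)·(12-2·8)/(12·2000) = 16/375 rad
Load 3 — applied couple M₀=2 kN·m at a=3 m (b=L-a=9):
  θ_3 = (R_Ax²/2 - M_Ax - M₀(x-a))/EI  [x>a] with R_A=3/16, M_A=-3/8 = ((3/16)·8²/2 - (-3/8)·8 - 2·(8-3))/2000 = -1/2000 rad
Superposition: θ = Σ θ_i = 211/90000 rad ≈ 0.002344 rad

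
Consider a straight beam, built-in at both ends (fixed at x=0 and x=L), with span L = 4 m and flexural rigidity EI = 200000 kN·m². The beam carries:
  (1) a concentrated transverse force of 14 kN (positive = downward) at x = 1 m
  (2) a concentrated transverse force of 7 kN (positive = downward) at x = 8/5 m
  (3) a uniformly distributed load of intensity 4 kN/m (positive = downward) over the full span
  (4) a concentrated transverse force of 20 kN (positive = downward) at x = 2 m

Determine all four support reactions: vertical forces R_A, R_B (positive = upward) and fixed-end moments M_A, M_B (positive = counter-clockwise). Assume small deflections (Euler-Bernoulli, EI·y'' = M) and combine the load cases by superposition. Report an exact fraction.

Load 1 — point force P=14 kN at a=1 m (b=L-a=3):
  R_A = Pb²(3a+b)/L³ = 14·3²·(3·1+3)/4³ = 189/16 kN
  M_A = Pab²/L² = 14·1·3²/4² = 63/8 kN·m
  R_B = Pa²(a+3b)/L³ = 14·1²·(1+3·3)/4³ = 35/16 kN
  M_B = -Pa²b/L² = -14·1²·3/4² = -21/8 kN·m
Load 2 — point force P=7 kN at a=8/5 m (b=L-a=12/5):
  R_A = Pb²(3a+b)/L³ = 7·(12/5)²·(3·(8/5)+(12/5))/4³ = 567/125 kN
  M_A = Pab²/L² = 7·(8/5)·(12/5)²/4² = 504/125 kN·m
  R_B = Pa²(a+3b)/L³ = 7·(8/5)²·((8/5)+3·(12/5))/4³ = 308/125 kN
  M_B = -Pa²b/L² = -7·(8/5)²·(12/5)/4² = -336/125 kN·m
Load 3 — uniform load w=4 kN/m over full span:
  R_A = wL/2 = 4·4/2 = 8 kN
  M_A = wL²/12 = 4·4²/12 = 16/3 kN·m
  R_B = wL/2 = 4·4/2 = 8 kN
  M_B = -wL²/12 = -4·4²/12 = -16/3 kN·m
Load 4 — point force P=20 kN at a=2 m (b=L-a=2):
  R_A = Pb²(3a+b)/L³ = 20·2²·(3·2+2)/4³ = 10 kN
  M_A = Pab²/L² = 20·2·2²/4² = 10 kN·m
  R_B = Pa²(a+3b)/L³ = 20·2²·(2+3·2)/4³ = 10 kN
  M_B = -Pa²b/L² = -20·2²·2/4² = -10 kN·m
Superposition: R_A = 68697/2000 kN, M_A = 81721/3000 kN·m, R_B = 45303/2000 kN, M_B = -61939/3000 kN·m

R_A = 68697/2000 kN, M_A = 81721/3000 kN·m, R_B = 45303/2000 kN, M_B = -61939/3000 kN·m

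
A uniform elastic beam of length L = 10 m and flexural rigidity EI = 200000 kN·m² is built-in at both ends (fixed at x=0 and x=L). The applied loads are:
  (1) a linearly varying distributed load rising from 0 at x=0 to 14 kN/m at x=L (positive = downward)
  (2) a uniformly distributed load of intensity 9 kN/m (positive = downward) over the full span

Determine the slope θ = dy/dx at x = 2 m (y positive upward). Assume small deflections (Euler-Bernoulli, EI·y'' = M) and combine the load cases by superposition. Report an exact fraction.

Load 1 — triangular load w₀=14 kN/m (0→w₀ over full span):
  θ_1 = -w₀(2x(L-x)(L-2x)(x+2L)+x²(L-x)²)/(120LEI) = -14·(2·2·(10-2)·(10-2·2)·(2+2·10)+2²·(10-2)²)/(120·10·200000) = -49/187500 rad
Load 2 — uniform load w=9 kN/m over full span:
  θ_2 = -wx(L-x)(L-2x)/(12EI) = -9·2·(10-2)·(10-2·2)/(12·200000) = -9/25000 rad
Superposition: θ = Σ θ_i = -233/375000 rad ≈ -0.000621 rad

θ(2) = -233/375000 rad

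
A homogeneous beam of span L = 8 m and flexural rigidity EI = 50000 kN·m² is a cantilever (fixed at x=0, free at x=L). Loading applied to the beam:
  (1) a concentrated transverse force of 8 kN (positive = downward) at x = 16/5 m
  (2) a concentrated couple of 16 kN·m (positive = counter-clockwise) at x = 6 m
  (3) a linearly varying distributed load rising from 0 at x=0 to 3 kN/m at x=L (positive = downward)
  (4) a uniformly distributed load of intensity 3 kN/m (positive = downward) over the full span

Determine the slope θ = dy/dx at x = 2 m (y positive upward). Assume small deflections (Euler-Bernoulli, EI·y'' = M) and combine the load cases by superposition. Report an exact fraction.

θ(2) = -5109/1000000 rad

Load 1 — point force P=8 kN at a=16/5 m (b=L-a=24/5):
  θ_1 = -Px(2a-x)/(2EI)  [x≤a] = -8·2·(2·(16/5)-2)/(2·50000) = -11/15625 rad
Load 2 — applied couple M₀=16 kN·m at a=6 m (b=L-a=2):
  θ_2 = M₀x/EI  [x≤a] = 16·2/50000 = 2/3125 rad
Load 3 — triangular load w₀=3 kN/m (0→w₀ over full span):
  θ_3 = (w₀Lx²/4-w₀L²x/3-w₀x⁴/(24L))/EI = (3·8·2²/4-3·8²·2/3-3·2⁴/(24·8))/50000 = -417/200000 rad
Load 4 — uniform load w=3 kN/m over full span:
  θ_4 = -wx(x²-3Lx+3L²)/(6EI) = -3·2·(2²-3·8·2+3·8²)/(6·50000) = -37/12500 rad
Superposition: θ = Σ θ_i = -5109/1000000 rad ≈ -0.005109 rad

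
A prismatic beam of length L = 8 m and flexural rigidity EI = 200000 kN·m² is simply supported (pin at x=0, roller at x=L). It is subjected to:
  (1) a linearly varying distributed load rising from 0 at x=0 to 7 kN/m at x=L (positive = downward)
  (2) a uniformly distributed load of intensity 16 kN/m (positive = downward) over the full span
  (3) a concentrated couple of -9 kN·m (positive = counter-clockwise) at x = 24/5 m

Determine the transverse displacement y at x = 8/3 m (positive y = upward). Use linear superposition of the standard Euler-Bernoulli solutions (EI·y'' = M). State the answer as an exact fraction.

y(8/3) = -252274/56953125 m

Load 1 — triangular load w₀=7 kN/m (0→w₀ over full span):
  y_1 = -w₀x(7L⁴-10L²x²+3x⁴)/(360LEI) = -7·(8/3)·(7·8⁴-10·8²·(8/3)²+3·(8/3)⁴)/(360·8·200000) = -1792/2278125 m
Load 2 — uniform load w=16 kN/m over full span:
  y_2 = -wx(L³-2Lx²+x³)/(24EI) = -16·(8/3)·(8³-2·8·(8/3)²+(8/3)³)/(24·200000) = -2816/759375 m
Load 3 — applied couple M₀=-9 kN·m at a=24/5 m (b=L-a=16/5):
  y_3 = (M₀x³/(6L)+C₁x)/EI  [x≤a] with C₁=M₀(3b²-L²)/(6L)=156/25 = ((-9)·(8/3)³/(6·8)+(156/25)·(8/3))/200000 = 46/703125 m
Superposition: y = Σ y_i = -252274/56953125 m ≈ -0.004430 m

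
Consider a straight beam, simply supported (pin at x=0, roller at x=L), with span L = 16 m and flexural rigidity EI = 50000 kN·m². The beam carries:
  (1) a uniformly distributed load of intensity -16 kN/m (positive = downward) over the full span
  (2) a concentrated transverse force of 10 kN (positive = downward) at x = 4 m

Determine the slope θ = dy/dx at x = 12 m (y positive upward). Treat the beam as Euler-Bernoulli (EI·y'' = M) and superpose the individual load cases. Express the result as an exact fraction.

Load 1 — uniform load w=-16 kN/m over full span:
  θ_1 = -w(L³-6Lx²+4x³)/(24EI) = -(-16)·(16³-6·16·12²+4·12³)/(24·50000) = -352/9375 rad
Load 2 — point force P=10 kN at a=4 m (b=L-a=12):
  θ_2 = -Pa(2L²-6Lx+3x²+a²)/(6LEI)  [x>a] = -10·4·(2·16²-6·16·12+3·12²+4²)/(6·16·50000) = 1/625 rad
Superposition: θ = Σ θ_i = -337/9375 rad ≈ -0.035947 rad

θ(12) = -337/9375 rad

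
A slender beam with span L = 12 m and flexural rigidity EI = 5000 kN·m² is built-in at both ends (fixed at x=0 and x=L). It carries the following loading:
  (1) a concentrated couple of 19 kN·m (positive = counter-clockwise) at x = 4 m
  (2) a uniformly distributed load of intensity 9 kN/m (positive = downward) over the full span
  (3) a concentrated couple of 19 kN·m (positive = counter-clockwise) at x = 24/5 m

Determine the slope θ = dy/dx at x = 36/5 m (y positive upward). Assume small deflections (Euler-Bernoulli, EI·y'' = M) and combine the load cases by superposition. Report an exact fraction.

Load 1 — applied couple M₀=19 kN·m at a=4 m (b=L-a=8):
  θ_1 = (R_Ax²/2 - M_Ax - M₀(x-a))/EI  [x>a] with R_A=19/9, M_A=0 = ((19/9)·(36/5)²/2 - 0·(36/5) - 19·((36/5)-4))/5000 = -19/15625 rad
Load 2 — uniform load w=9 kN/m over full span:
  θ_2 = -wx(L-x)(L-2x)/(12EI) = -9·(36/5)·(12-(36/5))·(12-2·(36/5))/(12·5000) = 972/78125 rad
Load 3 — applied couple M₀=19 kN·m at a=24/5 m (b=L-a=36/5):
  θ_3 = (R_Ax²/2 - M_Ax - M₀(x-a))/EI  [x>a] with R_A=57/25, M_A=57/25 = ((57/25)·(36/5)²/2 - (57/25)·(36/5) - 19·((36/5)-(24/5)))/5000 = -228/390625 rad
Superposition: θ = Σ θ_i = 4157/390625 rad ≈ 0.010642 rad

θ(36/5) = 4157/390625 rad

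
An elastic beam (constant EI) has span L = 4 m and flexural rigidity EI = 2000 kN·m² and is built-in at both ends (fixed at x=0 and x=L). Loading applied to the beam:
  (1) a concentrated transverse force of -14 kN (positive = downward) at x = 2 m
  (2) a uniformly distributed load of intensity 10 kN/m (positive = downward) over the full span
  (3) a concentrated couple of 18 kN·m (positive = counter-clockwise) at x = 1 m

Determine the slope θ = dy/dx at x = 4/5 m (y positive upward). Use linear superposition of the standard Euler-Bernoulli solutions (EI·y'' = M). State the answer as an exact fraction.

Load 1 — point force P=-14 kN at a=2 m (b=L-a=2):
  θ_1 = -Pb²x(2aL-(3a+b)x)/(2L³EI)  [x≤a] = -(-14)·2²·(4/5)·(2·2·4-(3·2+2)·(4/5))/(2·4³·2000) = 21/12500 rad
Load 2 — uniform load w=10 kN/m over full span:
  θ_2 = -wx(L-x)(L-2x)/(12EI) = -10·(4/5)·(4-(4/5))·(4-2·(4/5))/(12·2000) = -8/3125 rad
Load 3 — applied couple M₀=18 kN·m at a=1 m (b=L-a=3):
  θ_3 = (R_Ax²/2 - M_Ax)/EI  [x≤a] with R_A=81/16, M_A=-27/8 = ((81/16)·(4/5)²/2 - (-27/8)·(4/5))/2000 = 27/12500 rad
Superposition: θ = Σ θ_i = 4/3125 rad ≈ 0.001280 rad

θ(4/5) = 4/3125 rad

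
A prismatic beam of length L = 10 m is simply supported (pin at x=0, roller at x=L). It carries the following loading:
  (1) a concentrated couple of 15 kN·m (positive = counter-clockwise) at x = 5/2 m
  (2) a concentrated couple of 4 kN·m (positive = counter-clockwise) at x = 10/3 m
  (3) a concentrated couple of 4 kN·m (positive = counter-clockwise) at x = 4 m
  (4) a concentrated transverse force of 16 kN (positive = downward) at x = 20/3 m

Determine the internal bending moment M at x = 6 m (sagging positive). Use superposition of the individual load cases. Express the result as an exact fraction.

Load 1 — applied couple M₀=15 kN·m at a=5/2 m (b=L-a=15/2):
  M_1 = M₀x/L - M₀  [x>a] = 15·6/10 - 15 = -6 kN·m
Load 2 — applied couple M₀=4 kN·m at a=10/3 m (b=L-a=20/3):
  M_2 = M₀x/L - M₀  [x>a] = 4·6/10 - 4 = -8/5 kN·m
Load 3 — applied couple M₀=4 kN·m at a=4 m (b=L-a=6):
  M_3 = M₀x/L - M₀  [x>a] = 4·6/10 - 4 = -8/5 kN·m
Load 4 — point force P=16 kN at a=20/3 m (b=L-a=10/3):
  M_4 = Pbx/L  [x≤a] = 16·(10/3)·6/10 = 32 kN·m
Superposition: M = Σ M_i = 114/5 kN·m ≈ 22.800000 kN·m

M(6) = 114/5 kN·m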